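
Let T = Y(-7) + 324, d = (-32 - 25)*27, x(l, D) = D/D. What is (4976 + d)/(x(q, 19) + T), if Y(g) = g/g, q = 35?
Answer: 3437/326 ≈ 10.543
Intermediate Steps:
Y(g) = 1
x(l, D) = 1
d = -1539 (d = -57*27 = -1539)
T = 325 (T = 1 + 324 = 325)
(4976 + d)/(x(q, 19) + T) = (4976 - 1539)/(1 + 325) = 3437/326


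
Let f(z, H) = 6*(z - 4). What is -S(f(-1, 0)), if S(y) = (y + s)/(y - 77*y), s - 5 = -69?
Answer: 47/1140 ≈ 0.041228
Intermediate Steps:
s = -64 (s = 5 - 69 = -64)
f(z, H) = -24 + 6*z (f(z, H) = 6*(-4 + z) = -24 + 6*z)
S(y) = -(-64 + y)/(76*y) (S(y) = (y - 64)/(y - 77*y) = (-64 + y)/((-76*y)) = (-64 + y)*(-1/(76*y)) = -(-64 + y)/(76*y))
-S(f(-1, 0)) = -(64 - (-24 + 6*(-1)))/(76*(-24 + 6*(-1))) = -(64 - (-24 - 6))/(76*(-24 - 6)) = -(64 - 1*(-30))/(76*(-30)) = -(-1)*(64 + 30)/(76*30) = -(-1)*94/(76*30) = -1*(-47/1140) = 47/1140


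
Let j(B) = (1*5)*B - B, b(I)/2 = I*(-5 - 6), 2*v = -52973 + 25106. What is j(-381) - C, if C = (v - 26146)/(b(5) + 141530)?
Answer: -430968001/282840 ≈ -1523.7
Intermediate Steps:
v = -27867/2 (v = (-52973 + 25106)/2 = (½)*(-27867) = -27867/2 ≈ -13934.)
b(I) = -22*I (b(I) = 2*(I*(-5 - 6)) = 2*(I*(-11)) = 2*(-11*I) = -22*I)
j(B) = 4*B (j(B) = 5*B - B = 4*B)
C = -80159/282840 (C = (-27867/2 - 26146)/(-22*5 + 141530) = -80159/(2*(-110 + 141530)) = -80159/2/141420 = -80159/2*1/141420 = -80159/282840 ≈ -0.28341)
j(-381) - C = 4*(-381) - 1*(-80159/282840) = -1524 + 80159/282840 = -430968001/282840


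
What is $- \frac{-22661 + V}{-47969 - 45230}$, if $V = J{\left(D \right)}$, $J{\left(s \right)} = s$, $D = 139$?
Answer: $- \frac{22522}{93199} \approx -0.24165$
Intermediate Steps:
$V = 139$
$- \frac{-22661 + V}{-47969 - 45230} = - \frac{-22661 + 139}{-47969 - 45230} = - \frac{-22522}{-93199} = - \frac{\left(-22522\right) \left(-1\right)}{93199} = \left(-1\right) \frac{22522}{93199} = - \frac{22522}{93199}$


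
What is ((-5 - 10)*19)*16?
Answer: -4560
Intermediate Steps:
((-5 - 10)*19)*16 = -15*19*16 = -285*16 = -4560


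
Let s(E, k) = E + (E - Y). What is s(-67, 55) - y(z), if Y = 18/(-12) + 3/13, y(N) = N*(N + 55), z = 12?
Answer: -24355/26 ≈ -936.73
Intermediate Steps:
y(N) = N*(55 + N)
Y = -33/26 (Y = 18*(-1/12) + 3*(1/13) = -3/2 + 3/13 = -33/26 ≈ -1.2692)
s(E, k) = 33/26 + 2*E (s(E, k) = E + (E - 1*(-33/26)) = E + (E + 33/26) = E + (33/26 + E) = 33/26 + 2*E)
s(-67, 55) - y(z) = (33/26 + 2*(-67)) - 12*(55 + 12) = (33/26 - 134) - 12*67 = -3451/26 - 1*804 = -3451/26 - 804 = -24355/26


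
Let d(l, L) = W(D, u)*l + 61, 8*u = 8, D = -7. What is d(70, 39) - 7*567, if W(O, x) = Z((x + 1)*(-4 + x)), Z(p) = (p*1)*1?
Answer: -4328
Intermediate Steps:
u = 1 (u = (⅛)*8 = 1)
Z(p) = p (Z(p) = p*1 = p)
W(O, x) = (1 + x)*(-4 + x) (W(O, x) = (x + 1)*(-4 + x) = (1 + x)*(-4 + x))
d(l, L) = 61 - 6*l (d(l, L) = (-4 + 1² - 3*1)*l + 61 = (-4 + 1 - 3)*l + 61 = -6*l + 61 = 61 - 6*l)
d(70, 39) - 7*567 = (61 - 6*70) - 7*567 = (61 - 420) - 1*3969 = -359 - 3969 = -4328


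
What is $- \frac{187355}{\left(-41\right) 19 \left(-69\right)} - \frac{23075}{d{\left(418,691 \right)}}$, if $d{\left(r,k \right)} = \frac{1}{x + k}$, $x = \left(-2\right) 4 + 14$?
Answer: $- \frac{864492301880}{53751} \approx -1.6083 \cdot 10^{7}$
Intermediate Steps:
$x = 6$ ($x = -8 + 14 = 6$)
$d{\left(r,k \right)} = \frac{1}{6 + k}$
$- \frac{187355}{\left(-41\right) 19 \left(-69\right)} - \frac{23075}{d{\left(418,691 \right)}} = - \frac{187355}{\left(-41\right) 19 \left(-69\right)} - \frac{23075}{\frac{1}{6 + 691}} = - \frac{187355}{\left(-779\right) \left(-69\right)} - \frac{23075}{\frac{1}{697}} = - \frac{187355}{53751} - 23075 \frac{1}{\frac{1}{697}} = \left(-187355\right) \frac{1}{53751} - 16083275 = - \frac{187355}{53751} - 16083275 = - \frac{864492301880}{53751}$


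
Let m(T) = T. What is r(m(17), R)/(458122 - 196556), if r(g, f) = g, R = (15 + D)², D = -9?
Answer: 17/261566 ≈ 6.4993e-5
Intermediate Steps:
R = 36 (R = (15 - 9)² = 6² = 36)
r(m(17), R)/(458122 - 196556) = 17/(458122 - 196556) = 17/261566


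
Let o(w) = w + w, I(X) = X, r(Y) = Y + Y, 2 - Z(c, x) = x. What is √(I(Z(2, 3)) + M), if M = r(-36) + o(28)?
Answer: I*√17 ≈ 4.1231*I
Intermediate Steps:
Z(c, x) = 2 - x
r(Y) = 2*Y
o(w) = 2*w
M = -16 (M = 2*(-36) + 2*28 = -72 + 56 = -16)
√(I(Z(2, 3)) + M) = √((2 - 1*3) - 16) = √((2 - 3) - 16) = √(-1 - 16) = √(-17) = I*√17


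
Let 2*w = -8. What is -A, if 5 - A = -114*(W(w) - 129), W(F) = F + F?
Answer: 15613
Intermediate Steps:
w = -4 (w = (1/2)*(-8) = -4)
W(F) = 2*F
A = -15613 (A = 5 - (-114)*(2*(-4) - 129) = 5 - (-114)*(-8 - 129) = 5 - (-114)*(-137) = 5 - 1*15618 = 5 - 15618 = -15613)
-A = -1*(-15613) = 15613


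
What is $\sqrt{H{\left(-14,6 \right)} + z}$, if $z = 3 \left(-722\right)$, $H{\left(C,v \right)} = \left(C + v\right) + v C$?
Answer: $i \sqrt{2258} \approx 47.518 i$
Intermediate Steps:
$H{\left(C,v \right)} = C + v + C v$ ($H{\left(C,v \right)} = \left(C + v\right) + C v = C + v + C v$)
$z = -2166$
$\sqrt{H{\left(-14,6 \right)} + z} = \sqrt{\left(-14 + 6 - 84\right) - 2166} = \sqrt{-92 - 2166} = \sqrt{-2258} = i \sqrt{2258}$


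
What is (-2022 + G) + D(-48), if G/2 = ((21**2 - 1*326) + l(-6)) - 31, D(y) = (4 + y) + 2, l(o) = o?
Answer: -1908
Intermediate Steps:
D(y) = 6 + y
G = 156 (G = 2*(((21**2 - 1*326) - 6) - 31) = 2*(((441 - 326) - 6) - 31) = 2*((115 - 6) - 31) = 2*(109 - 31) = 2*78 = 156)
(-2022 + G) + D(-48) = (-2022 + 156) + (6 - 48) = -1866 - 42 = -1908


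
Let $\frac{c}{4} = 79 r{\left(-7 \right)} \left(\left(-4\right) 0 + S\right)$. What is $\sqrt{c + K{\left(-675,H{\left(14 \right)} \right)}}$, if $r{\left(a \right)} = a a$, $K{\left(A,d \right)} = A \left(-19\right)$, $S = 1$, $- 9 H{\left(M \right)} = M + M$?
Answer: $\sqrt{28309} \approx 168.25$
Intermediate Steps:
$H{\left(M \right)} = - \frac{2 M}{9}$ ($H{\left(M \right)} = - \frac{M + M}{9} = - \frac{2 M}{9}$)
$K{\left(A,d \right)} = - 19 A$
$r{\left(a \right)} = a^{2}$
$c = 15484$ ($c = 4 \cdot 79 \left(-7\right)^{2} \left(\left(-4\right) 0 + 1\right) = 4 \cdot 79 \cdot 49 \left(0 + 1\right) = 4 \cdot 3871 \cdot 1 = 4 \cdot 3871 = 15484$)
$\sqrt{c + K{\left(-675,H{\left(14 \right)} \right)}} = \sqrt{15484 - -12825} = \sqrt{15484 + 12825} = \sqrt{28309}$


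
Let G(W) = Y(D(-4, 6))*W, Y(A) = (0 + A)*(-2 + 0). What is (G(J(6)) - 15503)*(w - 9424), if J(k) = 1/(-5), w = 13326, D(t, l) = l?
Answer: -302416706/5 ≈ -6.0483e+7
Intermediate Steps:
Y(A) = -2*A (Y(A) = A*(-2) = -2*A)
J(k) = -⅕
G(W) = -12*W (G(W) = (-2*6)*W = -12*W)
(G(J(6)) - 15503)*(w - 9424) = (-12*(-⅕) - 15503)*(13326 - 9424) = (12/5 - 15503)*3902 = -77503/5*3902 = -302416706/5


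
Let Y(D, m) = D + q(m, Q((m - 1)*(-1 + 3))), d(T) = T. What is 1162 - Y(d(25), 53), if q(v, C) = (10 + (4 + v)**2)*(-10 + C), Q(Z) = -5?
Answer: 50022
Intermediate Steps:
q(v, C) = (-10 + C)*(10 + (4 + v)**2)
Y(D, m) = -150 + D - 15*(4 + m)**2 (Y(D, m) = D + (-100 - 10*(4 + m)**2 + 10*(-5) - 5*(4 + m)**2) = D + (-100 - 10*(4 + m)**2 - 50 - 5*(4 + m)**2) = D + (-150 - 15*(4 + m)**2) = -150 + D - 15*(4 + m)**2)
1162 - Y(d(25), 53) = 1162 - (-150 + 25 - 15*(4 + 53)**2) = 1162 - (-150 + 25 - 15*57**2) = 1162 - (-150 + 25 - 15*3249) = 1162 - (-150 + 25 - 48735) = 1162 - 1*(-48860) = 1162 + 48860 = 50022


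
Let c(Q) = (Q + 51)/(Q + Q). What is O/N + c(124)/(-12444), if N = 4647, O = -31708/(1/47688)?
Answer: -1555494167320291/4780387488 ≈ -3.2539e+5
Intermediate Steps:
c(Q) = (51 + Q)/(2*Q) (c(Q) = (51 + Q)/((2*Q)) = (51 + Q)*(1/(2*Q)) = (51 + Q)/(2*Q))
O = -1512091104 (O = -31708/1/47688 = -31708*47688 = -1512091104)
O/N + c(124)/(-12444) = -1512091104/4647 + ((1/2)*(51 + 124)/124)/(-12444) = -1512091104*1/4647 + ((1/2)*(1/124)*175)*(-1/12444) = -504030368/1549 + (175/248)*(-1/12444) = -504030368/1549 - 175/3086112 = -1555494167320291/4780387488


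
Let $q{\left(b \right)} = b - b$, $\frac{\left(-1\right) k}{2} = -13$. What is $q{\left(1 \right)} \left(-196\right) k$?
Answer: $0$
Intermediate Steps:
$k = 26$ ($k = \left(-2\right) \left(-13\right) = 26$)
$q{\left(b \right)} = 0$
$q{\left(1 \right)} \left(-196\right) k = 0 \left(-196\right) 26 = 0 \cdot 26 = 0$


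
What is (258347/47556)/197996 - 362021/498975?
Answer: -1136207940023657/1566099197593200 ≈ -0.72550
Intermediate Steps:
(258347/47556)/197996 - 362021/498975 = (258347*(1/47556))*(1/197996) - 362021*1/498975 = (258347/47556)*(1/197996) - 362021/498975 = 258347/9415897776 - 362021/498975 = -1136207940023657/1566099197593200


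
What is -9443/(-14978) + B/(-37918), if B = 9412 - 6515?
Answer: 78667102/141983951 ≈ 0.55406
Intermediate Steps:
B = 2897
-9443/(-14978) + B/(-37918) = -9443/(-14978) + 2897/(-37918) = -9443*(-1/14978) + 2897*(-1/37918) = 9443/14978 - 2897/37918 = 78667102/141983951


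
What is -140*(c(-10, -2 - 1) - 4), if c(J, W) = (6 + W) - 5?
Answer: 840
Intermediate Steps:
c(J, W) = 1 + W
-140*(c(-10, -2 - 1) - 4) = -140*((1 + (-2 - 1)) - 4) = -140*((1 - 3) - 4) = -140*(-2 - 4) = -140*(-6) = 840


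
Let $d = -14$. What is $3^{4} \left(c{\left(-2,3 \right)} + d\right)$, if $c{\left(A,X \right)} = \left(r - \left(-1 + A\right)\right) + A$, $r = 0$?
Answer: $-1053$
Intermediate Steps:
$c{\left(A,X \right)} = 1$ ($c{\left(A,X \right)} = \left(0 - \left(-1 + A\right)\right) + A = \left(1 - A\right) + A = 1$)
$3^{4} \left(c{\left(-2,3 \right)} + d\right) = 3^{4} \left(1 - 14\right) = 81 \left(-13\right) = -1053$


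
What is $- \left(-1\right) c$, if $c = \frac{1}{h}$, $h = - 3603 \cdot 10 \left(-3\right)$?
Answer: $\frac{1}{108090} \approx 9.2516 \cdot 10^{-6}$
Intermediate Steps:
$h = 108090$ ($h = \left(-3603\right) \left(-30\right) = 108090$)
$c = \frac{1}{108090} \approx 9.2516 \cdot 10^{-6}$
$- \left(-1\right) c = - \frac{-1}{108090} = \left(-1\right) \left(- \frac{1}{108090}\right) = \frac{1}{108090}$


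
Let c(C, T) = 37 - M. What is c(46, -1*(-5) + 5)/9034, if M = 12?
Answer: 25/9034 ≈ 0.0027673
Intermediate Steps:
c(C, T) = 25 (c(C, T) = 37 - 1*12 = 37 - 12 = 25)
c(46, -1*(-5) + 5)/9034 = 25/9034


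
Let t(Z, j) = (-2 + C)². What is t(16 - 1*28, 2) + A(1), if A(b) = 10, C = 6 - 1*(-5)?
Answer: 91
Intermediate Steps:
C = 11 (C = 6 + 5 = 11)
t(Z, j) = 81 (t(Z, j) = (-2 + 11)² = 9² = 81)
t(16 - 1*28, 2) + A(1) = 81 + 10 = 91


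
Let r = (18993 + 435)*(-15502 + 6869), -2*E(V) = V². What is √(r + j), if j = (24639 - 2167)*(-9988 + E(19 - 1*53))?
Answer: 2*I*√101290269 ≈ 20129.0*I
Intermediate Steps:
E(V) = -V²/2
j = -237439152 (j = (24639 - 2167)*(-9988 - (19 - 1*53)²/2) = 22472*(-9988 - (19 - 53)²/2) = 22472*(-9988 - ½*(-34)²) = 22472*(-9988 - ½*1156) = 22472*(-9988 - 578) = 22472*(-10566) = -237439152)
r = -167721924 (r = 19428*(-8633) = -167721924)
√(r + j) = √(-167721924 - 237439152) = √(-405161076) = 2*I*√101290269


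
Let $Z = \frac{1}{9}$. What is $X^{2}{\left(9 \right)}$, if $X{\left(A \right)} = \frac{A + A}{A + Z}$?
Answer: $\frac{6561}{1681} \approx 3.903$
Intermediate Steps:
$Z = \frac{1}{9} \approx 0.11111$
$X{\left(A \right)} = \frac{2 A}{\frac{1}{9} + A}$ ($X{\left(A \right)} = \frac{A + A}{A + \frac{1}{9}} = \frac{2 A}{\frac{1}{9} + A}$)
$X^{2}{\left(9 \right)} = \left(18 \cdot 9 \frac{1}{1 + 9 \cdot 9}\right)^{2} = \left(18 \cdot 9 \frac{1}{1 + 81}\right)^{2} = \left(18 \cdot 9 \cdot \frac{1}{82}\right)^{2} = \left(\frac{81}{41}\right)^{2} = \frac{6561}{1681}$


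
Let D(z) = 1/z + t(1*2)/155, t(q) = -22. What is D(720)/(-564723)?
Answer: 3137/12604617360 ≈ 2.4888e-7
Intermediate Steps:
D(z) = -22/155 + 1/z (D(z) = 1/z - 22/155 = -22/155 + 1/z)
D(720)/(-564723) = (-22/155 + 1/720)/(-564723) = (-22/155 + 1/720)*(-1/564723) = -3137/22320*(-1/564723) = 3137/12604617360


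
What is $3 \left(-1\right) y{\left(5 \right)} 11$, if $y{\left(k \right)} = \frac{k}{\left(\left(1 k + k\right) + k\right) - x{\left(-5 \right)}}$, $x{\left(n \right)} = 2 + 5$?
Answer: $- \frac{165}{8} \approx -20.625$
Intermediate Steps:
$x{\left(n \right)} = 7$
$y{\left(k \right)} = \frac{k}{-7 + 3 k}$ ($y{\left(k \right)} = \frac{k}{\left(\left(1 k + k\right) + k\right) - 7} = \frac{k}{\left(\left(k + k\right) + k\right) - 7} = \frac{k}{\left(2 k + k\right) - 7} = \frac{k}{3 k - 7} = \frac{k}{-7 + 3 k}$)
$3 \left(-1\right) y{\left(5 \right)} 11 = 3 \left(-1\right) \frac{5}{-7 + 3 \cdot 5} \cdot 11 = - 3 \frac{5}{-7 + 15} \cdot 11 = - 3 \cdot \frac{5}{8} \cdot 11 = - 3 \cdot 5 \cdot \frac{1}{8} \cdot 11 = \left(-3\right) \frac{5}{8} \cdot 11 = \left(- \frac{15}{8}\right) 11 = - \frac{165}{8}$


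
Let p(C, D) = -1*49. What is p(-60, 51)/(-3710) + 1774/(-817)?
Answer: -934501/433010 ≈ -2.1581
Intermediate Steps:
p(C, D) = -49
p(-60, 51)/(-3710) + 1774/(-817) = -49/(-3710) + 1774/(-817) = -49*(-1/3710) + 1774*(-1/817) = 7/530 - 1774/817 = -934501/433010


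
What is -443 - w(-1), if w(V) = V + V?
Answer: -441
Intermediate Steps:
w(V) = 2*V
-443 - w(-1) = -443 - 2*(-1) = -443 - 1*(-2) = -443 + 2 = -441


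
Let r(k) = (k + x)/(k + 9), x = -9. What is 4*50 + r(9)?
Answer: 200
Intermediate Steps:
r(k) = (-9 + k)/(9 + k) (r(k) = (k - 9)/(k + 9) = (-9 + k)/(9 + k))
4*50 + r(9) = 4*50 + (-9 + 9)/(9 + 9) = 200 + 0/18 = 200 + (1/18)*0 = 200 + 0 = 200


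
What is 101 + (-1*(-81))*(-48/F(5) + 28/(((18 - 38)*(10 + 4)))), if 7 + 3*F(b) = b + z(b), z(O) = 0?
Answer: 59249/10 ≈ 5924.9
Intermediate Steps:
F(b) = -7/3 + b/3 (F(b) = -7/3 + (b + 0)/3 = -7/3 + b/3)
101 + (-1*(-81))*(-48/F(5) + 28/(((18 - 38)*(10 + 4)))) = 101 + (-1*(-81))*(-48/(-7/3 + (⅓)*5) + 28/(((18 - 38)*(10 + 4)))) = 101 + 81*(-48/(-7/3 + 5/3) + 28/((-20*14))) = 101 + 81*(-48/(-⅔) + 28/(-280)) = 101 + 81*(-48*(-3/2) + 28*(-1/280)) = 101 + 81*(72 - ⅒) = 101 + 81*(719/10) = 101 + 58239/10 = 59249/10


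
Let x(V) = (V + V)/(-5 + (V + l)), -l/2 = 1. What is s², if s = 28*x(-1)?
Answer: 49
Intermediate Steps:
l = -2 (l = -2*1 = -2)
x(V) = 2*V/(-7 + V) (x(V) = (V + V)/(-5 + (V - 2)) = (2*V)/(-5 + (-2 + V)) = (2*V)/(-7 + V) = 2*V/(-7 + V))
s = 7 (s = 28*(2*(-1)/(-7 - 1)) = 28*(2*(-1)/(-8)) = 28*(2*(-1)*(-⅛)) = 28*(¼) = 7)
s² = 7² = 49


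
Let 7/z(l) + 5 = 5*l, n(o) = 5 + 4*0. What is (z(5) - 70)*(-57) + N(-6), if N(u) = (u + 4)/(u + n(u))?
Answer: 79441/20 ≈ 3972.1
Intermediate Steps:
n(o) = 5 (n(o) = 5 + 0 = 5)
z(l) = 7/(-5 + 5*l)
N(u) = (4 + u)/(5 + u) (N(u) = (u + 4)/(u + 5) = (4 + u)/(5 + u))
(z(5) - 70)*(-57) + N(-6) = (7/(5*(-1 + 5)) - 70)*(-57) + (4 - 6)/(5 - 6) = ((7/5)/4 - 70)*(-57) - 2/(-1) = ((7/5)*(¼) - 70)*(-57) - 1*(-2) = (7/20 - 70)*(-57) + 2 = -1393/20*(-57) + 2 = 79401/20 + 2 = 79441/20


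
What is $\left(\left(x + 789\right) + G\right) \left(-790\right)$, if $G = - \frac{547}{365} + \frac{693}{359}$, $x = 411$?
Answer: $- \frac{24853174376}{26207} \approx -9.4834 \cdot 10^{5}$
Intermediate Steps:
$G = \frac{56572}{131035}$ ($G = \left(-547\right) \frac{1}{365} + 693 \cdot \frac{1}{359} = - \frac{547}{365} + \frac{693}{359} = \frac{56572}{131035} \approx 0.43173$)
$\left(\left(x + 789\right) + G\right) \left(-790\right) = \left(\left(411 + 789\right) + \frac{56572}{131035}\right) \left(-790\right) = \left(1200 + \frac{56572}{131035}\right) \left(-790\right) = \frac{157298572}{131035} \left(-790\right) = - \frac{24853174376}{26207}$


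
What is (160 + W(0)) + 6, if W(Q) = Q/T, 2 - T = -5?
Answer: 166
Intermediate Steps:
T = 7 (T = 2 - 1*(-5) = 2 + 5 = 7)
W(Q) = Q/7
(160 + W(0)) + 6 = (160 + (⅐)*0) + 6 = (160 + 0) + 6 = 160 + 6 = 166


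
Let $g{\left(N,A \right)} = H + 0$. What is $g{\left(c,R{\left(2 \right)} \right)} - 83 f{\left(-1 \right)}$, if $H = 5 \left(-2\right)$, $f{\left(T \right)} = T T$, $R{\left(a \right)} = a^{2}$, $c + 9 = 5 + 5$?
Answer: $-93$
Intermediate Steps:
$c = 1$ ($c = -9 + \left(5 + 5\right) = -9 + 10 = 1$)
$f{\left(T \right)} = T^{2}$
$H = -10$
$g{\left(N,A \right)} = -10$ ($g{\left(N,A \right)} = -10 + 0 = -10$)
$g{\left(c,R{\left(2 \right)} \right)} - 83 f{\left(-1 \right)} = -10 - 83 \left(-1\right)^{2} = -10 - 83 = -93$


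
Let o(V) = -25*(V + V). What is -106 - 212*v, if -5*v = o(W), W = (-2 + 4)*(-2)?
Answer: 8374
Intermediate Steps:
W = -4 (W = 2*(-2) = -4)
o(V) = -50*V
v = -40 (v = -(-10)*(-4) = -⅕*200 = -40)
-106 - 212*v = -106 - 212*(-40) = -106 + 8480 = 8374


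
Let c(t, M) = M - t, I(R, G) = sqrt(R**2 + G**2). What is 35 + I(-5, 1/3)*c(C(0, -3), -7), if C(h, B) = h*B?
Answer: 35 - 7*sqrt(226)/3 ≈ -0.077692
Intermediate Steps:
C(h, B) = B*h
I(R, G) = sqrt(G**2 + R**2)
35 + I(-5, 1/3)*c(C(0, -3), -7) = 35 + sqrt((1/3)**2 + (-5)**2)*(-7 - (-3)*0) = 35 + sqrt((1/3)**2 + 25)*(-7 - 1*0) = 35 + sqrt(1/9 + 25)*(-7 + 0) = 35 + sqrt(226/9)*(-7) = 35 + (sqrt(226)/3)*(-7) = 35 - 7*sqrt(226)/3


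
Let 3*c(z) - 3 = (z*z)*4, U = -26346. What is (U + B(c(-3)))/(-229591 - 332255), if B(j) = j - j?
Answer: 4391/93641 ≈ 0.046892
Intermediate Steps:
c(z) = 1 + 4*z**2/3 (c(z) = 1 + ((z*z)*4)/3 = 1 + (z**2*4)/3 = 1 + (4*z**2)/3 = 1 + 4*z**2/3)
B(j) = 0
(U + B(c(-3)))/(-229591 - 332255) = (-26346 + 0)/(-229591 - 332255) = -26346/(-561846) = -26346*(-1/561846) = 4391/93641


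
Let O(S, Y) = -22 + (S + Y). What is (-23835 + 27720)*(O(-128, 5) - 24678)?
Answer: -96437355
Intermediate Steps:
O(S, Y) = -22 + S + Y
(-23835 + 27720)*(O(-128, 5) - 24678) = (-23835 + 27720)*((-22 - 128 + 5) - 24678) = 3885*(-145 - 24678) = 3885*(-24823) = -96437355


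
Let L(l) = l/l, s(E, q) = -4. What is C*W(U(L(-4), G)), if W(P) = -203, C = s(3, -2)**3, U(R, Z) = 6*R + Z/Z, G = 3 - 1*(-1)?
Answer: 12992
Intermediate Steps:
L(l) = 1
G = 4 (G = 3 + 1 = 4)
U(R, Z) = 1 + 6*R (U(R, Z) = 6*R + 1 = 1 + 6*R)
C = -64 (C = (-4)**3 = -64)
C*W(U(L(-4), G)) = -64*(-203) = 12992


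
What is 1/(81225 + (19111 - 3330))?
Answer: 1/97006 ≈ 1.0309e-5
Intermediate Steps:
1/(81225 + (19111 - 3330)) = 1/(81225 + 15781) = 1/97006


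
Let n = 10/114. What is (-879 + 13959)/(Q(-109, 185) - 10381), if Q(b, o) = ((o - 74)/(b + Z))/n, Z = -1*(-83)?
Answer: -1700400/1355857 ≈ -1.2541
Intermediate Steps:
Z = 83
n = 5/57 (n = 10*(1/114) = 5/57 ≈ 0.087719)
Q(b, o) = 57*(-74 + o)/(5*(83 + b)) (Q(b, o) = ((o - 74)/(b + 83))/(5/57) = ((-74 + o)/(83 + b))*(57/5) = 57*(-74 + o)/(5*(83 + b)))
(-879 + 13959)/(Q(-109, 185) - 10381) = (-879 + 13959)/(57*(-74 + 185)/(5*(83 - 109)) - 10381) = 13080/((57/5)*111/(-26) - 10381) = 13080/((57/5)*(-1/26)*111 - 10381) = 13080/(-6327/130 - 10381) = 13080/(-1355857/130) = 13080*(-130/1355857) = -1700400/1355857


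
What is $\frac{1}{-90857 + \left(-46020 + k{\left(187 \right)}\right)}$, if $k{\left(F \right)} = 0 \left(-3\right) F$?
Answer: $- \frac{1}{136877} \approx -7.3058 \cdot 10^{-6}$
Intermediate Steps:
$k{\left(F \right)} = 0$ ($k{\left(F \right)} = 0 F = 0$)
$\frac{1}{-90857 + \left(-46020 + k{\left(187 \right)}\right)} = \frac{1}{-90857 + \left(-46020 + 0\right)} = \frac{1}{-90857 - 46020} = \frac{1}{-136877} = - \frac{1}{136877}$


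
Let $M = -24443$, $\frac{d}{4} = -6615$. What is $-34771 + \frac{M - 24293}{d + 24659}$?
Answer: $- \frac{62573835}{1801} \approx -34744.0$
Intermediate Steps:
$d = -26460$ ($d = 4 \left(-6615\right) = -26460$)
$-34771 + \frac{M - 24293}{d + 24659} = -34771 + \frac{-24443 - 24293}{-26460 + 24659} = -34771 - \frac{48736}{-1801} = -34771 - - \frac{48736}{1801} = -34771 + \frac{48736}{1801} = - \frac{62573835}{1801}$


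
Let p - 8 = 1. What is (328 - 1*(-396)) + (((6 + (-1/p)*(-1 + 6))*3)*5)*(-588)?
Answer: -47296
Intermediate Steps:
p = 9 (p = 8 + 1 = 9)
(328 - 1*(-396)) + (((6 + (-1/p)*(-1 + 6))*3)*5)*(-588) = (328 - 1*(-396)) + (((6 + (-1/9)*(-1 + 6))*3)*5)*(-588) = (328 + 396) + (((6 - 1*1/9*5)*3)*5)*(-588) = 724 + (((6 - 1/9*5)*3)*5)*(-588) = 724 + (((6 - 5/9)*3)*5)*(-588) = 724 + (((49/9)*3)*5)*(-588) = 724 + ((49/3)*5)*(-588) = 724 + (245/3)*(-588) = 724 - 48020 = -47296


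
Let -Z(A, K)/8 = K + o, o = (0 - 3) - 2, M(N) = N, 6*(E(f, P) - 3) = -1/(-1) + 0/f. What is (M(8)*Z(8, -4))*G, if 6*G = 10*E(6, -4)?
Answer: 3040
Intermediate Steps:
E(f, P) = 19/6 (E(f, P) = 3 + (-1/(-1) + 0/f)/6 = 3 + (-1*(-1) + 0)/6 = 3 + (1 + 0)/6 = 3 + (⅙)*1 = 3 + ⅙ = 19/6)
o = -5 (o = -3 - 2 = -5)
Z(A, K) = 40 - 8*K (Z(A, K) = -8*(K - 5) = -8*(-5 + K) = 40 - 8*K)
G = 95/18 (G = (10*(19/6))/6 = (⅙)*(95/3) = 95/18 ≈ 5.2778)
(M(8)*Z(8, -4))*G = (8*(40 - 8*(-4)))*(95/18) = (8*(40 + 32))*(95/18) = (8*72)*(95/18) = 576*(95/18) = 3040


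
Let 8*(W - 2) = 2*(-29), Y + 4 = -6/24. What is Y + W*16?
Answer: -353/4 ≈ -88.250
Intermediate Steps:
Y = -17/4 (Y = -4 - 6/24 = -4 - 6*1/24 = -4 - ¼ = -17/4 ≈ -4.2500)
W = -21/4 (W = 2 + (2*(-29))/8 = 2 + (⅛)*(-58) = 2 - 29/4 = -21/4 ≈ -5.2500)
Y + W*16 = -17/4 - 21/4*16 = -17/4 - 84 = -353/4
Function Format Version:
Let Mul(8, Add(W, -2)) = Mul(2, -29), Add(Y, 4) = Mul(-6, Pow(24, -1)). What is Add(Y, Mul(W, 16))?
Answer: Rational(-353, 4) ≈ -88.250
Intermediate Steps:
Y = Rational(-17, 4) (Y = Add(-4, Mul(-6, Pow(24, -1))) = Add(-4, Mul(-6, Rational(1, 24))) = Add(-4, Rational(-1, 4)) = Rational(-17, 4) ≈ -4.2500)
W = Rational(-21, 4) (W = Add(2, Mul(Rational(1, 8), Mul(2, -29))) = Add(2, Mul(Rational(1, 8), -58)) = Add(2, Rational(-29, 4)) = Rational(-21, 4) ≈ -5.2500)
Add(Y, Mul(W, 16)) = Add(Rational(-17, 4), Mul(Rational(-21, 4), 16)) = Add(Rational(-17, 4), -84) = Rational(-353, 4)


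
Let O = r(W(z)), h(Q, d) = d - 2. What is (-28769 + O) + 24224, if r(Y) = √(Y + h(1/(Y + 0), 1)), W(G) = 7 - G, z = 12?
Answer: -4545 + I*√6 ≈ -4545.0 + 2.4495*I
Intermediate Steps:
h(Q, d) = -2 + d
r(Y) = √(-1 + Y) (r(Y) = √(Y + (-2 + 1)) = √(Y - 1) = √(-1 + Y))
O = I*√6 (O = √(-1 + (7 - 1*12)) = √(-1 + (7 - 12)) = √(-1 - 5) = √(-6) = I*√6 ≈ 2.4495*I)
(-28769 + O) + 24224 = (-28769 + I*√6) + 24224 = -4545 + I*√6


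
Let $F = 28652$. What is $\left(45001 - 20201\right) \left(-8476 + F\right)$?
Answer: $500364800$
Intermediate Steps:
$\left(45001 - 20201\right) \left(-8476 + F\right) = \left(45001 - 20201\right) \left(-8476 + 28652\right) = 24800 \cdot 20176 = 500364800$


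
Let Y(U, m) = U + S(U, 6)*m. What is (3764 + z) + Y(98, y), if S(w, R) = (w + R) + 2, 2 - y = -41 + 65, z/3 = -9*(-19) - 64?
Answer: 1851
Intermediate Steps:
z = 321 (z = 3*(-9*(-19) - 64) = 3*(171 - 64) = 3*107 = 321)
y = -22 (y = 2 - (-41 + 65) = 2 - 1*24 = 2 - 24 = -22)
S(w, R) = 2 + R + w (S(w, R) = (R + w) + 2 = 2 + R + w)
Y(U, m) = U + m*(8 + U) (Y(U, m) = U + (2 + 6 + U)*m = U + (8 + U)*m = U + m*(8 + U))
(3764 + z) + Y(98, y) = (3764 + 321) + (98 - 22*(8 + 98)) = 4085 + (98 - 22*106) = 4085 + (98 - 2332) = 4085 - 2234 = 1851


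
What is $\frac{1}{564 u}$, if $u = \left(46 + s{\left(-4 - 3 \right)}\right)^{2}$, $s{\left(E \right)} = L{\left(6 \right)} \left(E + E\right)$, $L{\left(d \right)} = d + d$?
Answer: $\frac{1}{8394576} \approx 1.1912 \cdot 10^{-7}$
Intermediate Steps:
$L{\left(d \right)} = 2 d$
$s{\left(E \right)} = 24 E$ ($s{\left(E \right)} = 2 \cdot 6 \left(E + E\right) = 12 \cdot 2 E = 24 E$)
$u = 14884$ ($u = \left(46 + 24 \left(-4 - 3\right)\right)^{2} = \left(46 + 24 \left(-7\right)\right)^{2} = \left(46 - 168\right)^{2} = \left(-122\right)^{2} = 14884$)
$\frac{1}{564 u} = \frac{1}{564 \cdot 14884} = \frac{1}{564} \cdot \frac{1}{14884} = \frac{1}{8394576}$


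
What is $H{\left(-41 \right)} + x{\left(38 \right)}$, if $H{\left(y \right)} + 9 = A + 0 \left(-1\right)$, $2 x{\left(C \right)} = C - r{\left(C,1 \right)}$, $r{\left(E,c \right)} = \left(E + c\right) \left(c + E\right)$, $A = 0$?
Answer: $- \frac{1501}{2} \approx -750.5$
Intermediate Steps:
$r{\left(E,c \right)} = \left(E + c\right)^{2}$ ($r{\left(E,c \right)} = \left(E + c\right) \left(E + c\right) = \left(E + c\right)^{2}$)
$x{\left(C \right)} = \frac{C}{2} - \frac{\left(1 + C\right)^{2}}{2}$ ($x{\left(C \right)} = \frac{C - \left(C + 1\right)^{2}}{2} = \frac{C - \left(1 + C\right)^{2}}{2} = \frac{C}{2} - \frac{\left(1 + C\right)^{2}}{2}$)
$H{\left(y \right)} = -9$ ($H{\left(y \right)} = -9 + \left(0 + 0 \left(-1\right)\right) = -9 + \left(0 + 0\right) = -9 + 0 = -9$)
$H{\left(-41 \right)} + x{\left(38 \right)} = -9 + \left(\frac{1}{2} \cdot 38 - \frac{\left(1 + 38\right)^{2}}{2}\right) = -9 + \left(19 - \frac{39^{2}}{2}\right) = -9 + \left(19 - \frac{1521}{2}\right) = -9 - \frac{1483}{2} = - \frac{1501}{2}$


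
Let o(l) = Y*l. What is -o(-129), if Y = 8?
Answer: 1032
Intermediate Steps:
o(l) = 8*l
-o(-129) = -8*(-129) = -1*(-1032) = 1032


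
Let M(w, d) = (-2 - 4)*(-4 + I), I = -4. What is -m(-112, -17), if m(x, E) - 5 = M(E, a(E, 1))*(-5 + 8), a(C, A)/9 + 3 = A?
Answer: -149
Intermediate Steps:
a(C, A) = -27 + 9*A
M(w, d) = 48 (M(w, d) = (-2 - 4)*(-4 - 4) = -6*(-8) = 48)
m(x, E) = 149 (m(x, E) = 5 + 48*(-5 + 8) = 5 + 48*3 = 5 + 144 = 149)
-m(-112, -17) = -1*149 = -149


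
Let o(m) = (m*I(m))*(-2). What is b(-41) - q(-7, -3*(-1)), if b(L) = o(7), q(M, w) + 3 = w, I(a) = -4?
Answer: 56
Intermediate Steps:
q(M, w) = -3 + w
o(m) = 8*m (o(m) = (m*(-4))*(-2) = -4*m*(-2) = 8*m)
b(L) = 56 (b(L) = 8*7 = 56)
b(-41) - q(-7, -3*(-1)) = 56 - (-3 - 3*(-1)) = 56 - (-3 + 3) = 56 - 1*0 = 56 + 0 = 56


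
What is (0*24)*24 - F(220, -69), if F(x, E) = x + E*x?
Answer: 14960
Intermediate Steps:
(0*24)*24 - F(220, -69) = (0*24)*24 - 220*(1 - 69) = 0*24 - 220*(-68) = 0 - 1*(-14960) = 0 + 14960 = 14960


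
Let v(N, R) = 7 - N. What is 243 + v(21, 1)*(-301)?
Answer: 4457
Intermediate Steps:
243 + v(21, 1)*(-301) = 243 + (7 - 1*21)*(-301) = 243 + (7 - 21)*(-301) = 243 - 14*(-301) = 243 + 4214 = 4457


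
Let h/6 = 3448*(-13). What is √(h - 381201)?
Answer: I*√650145 ≈ 806.32*I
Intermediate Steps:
h = -268944 (h = 6*(3448*(-13)) = 6*(-44824) = -268944)
√(h - 381201) = √(-268944 - 381201) = √(-650145) = I*√650145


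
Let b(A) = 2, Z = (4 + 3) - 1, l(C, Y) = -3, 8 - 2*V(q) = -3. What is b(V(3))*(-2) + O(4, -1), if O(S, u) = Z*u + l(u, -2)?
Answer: -13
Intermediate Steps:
V(q) = 11/2 (V(q) = 4 - ½*(-3) = 4 + 3/2 = 11/2)
Z = 6 (Z = 7 - 1 = 6)
O(S, u) = -3 + 6*u (O(S, u) = 6*u - 3 = -3 + 6*u)
b(V(3))*(-2) + O(4, -1) = 2*(-2) + (-3 + 6*(-1)) = -4 + (-3 - 6) = -4 - 9 = -13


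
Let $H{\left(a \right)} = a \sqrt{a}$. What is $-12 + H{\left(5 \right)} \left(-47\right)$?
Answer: $-12 - 235 \sqrt{5} \approx -537.48$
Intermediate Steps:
$H{\left(a \right)} = a^{\frac{3}{2}}$
$-12 + H{\left(5 \right)} \left(-47\right) = -12 + 5^{\frac{3}{2}} \left(-47\right) = -12 + 5 \sqrt{5} \left(-47\right) = -12 - 235 \sqrt{5}$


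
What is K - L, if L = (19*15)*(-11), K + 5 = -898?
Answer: 2232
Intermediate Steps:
K = -903 (K = -5 - 898 = -903)
L = -3135 (L = 285*(-11) = -3135)
K - L = -903 - 1*(-3135) = -903 + 3135 = 2232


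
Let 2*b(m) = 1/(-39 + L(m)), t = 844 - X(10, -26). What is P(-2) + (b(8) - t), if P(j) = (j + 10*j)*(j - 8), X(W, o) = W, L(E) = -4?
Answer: -52805/86 ≈ -614.01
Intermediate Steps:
P(j) = 11*j*(-8 + j) (P(j) = (11*j)*(-8 + j) = 11*j*(-8 + j))
t = 834 (t = 844 - 1*10 = 844 - 10 = 834)
b(m) = -1/86 (b(m) = 1/(2*(-39 - 4)) = (1/2)/(-43) = (1/2)*(-1/43) = -1/86)
P(-2) + (b(8) - t) = 11*(-2)*(-8 - 2) + (-1/86 - 1*834) = 11*(-2)*(-10) + (-1/86 - 834) = 220 - 71725/86 = -52805/86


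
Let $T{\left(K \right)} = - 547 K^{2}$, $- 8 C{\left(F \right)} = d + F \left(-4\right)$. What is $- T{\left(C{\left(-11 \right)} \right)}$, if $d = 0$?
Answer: $\frac{66187}{4} \approx 16547.0$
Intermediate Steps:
$C{\left(F \right)} = \frac{F}{2}$ ($C{\left(F \right)} = - \frac{0 + F \left(-4\right)}{8} = - \frac{0 - 4 F}{8} = - \frac{\left(-4\right) F}{8} = \frac{F}{2}$)
$- T{\left(C{\left(-11 \right)} \right)} = - \left(-547\right) \left(\frac{1}{2} \left(-11\right)\right)^{2} = - \left(-547\right) \left(- \frac{11}{2}\right)^{2} = - \frac{\left(-547\right) 121}{4} = \left(-1\right) \left(- \frac{66187}{4}\right) = \frac{66187}{4}$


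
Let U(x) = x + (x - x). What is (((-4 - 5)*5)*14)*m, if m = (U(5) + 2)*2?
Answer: -8820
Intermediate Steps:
U(x) = x (U(x) = x + 0 = x)
m = 14 (m = (5 + 2)*2 = 7*2 = 14)
(((-4 - 5)*5)*14)*m = (((-4 - 5)*5)*14)*14 = (-9*5*14)*14 = -45*14*14 = -630*14 = -8820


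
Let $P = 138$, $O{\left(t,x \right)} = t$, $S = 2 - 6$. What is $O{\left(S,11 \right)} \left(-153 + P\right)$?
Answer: $60$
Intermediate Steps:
$S = -4$
$O{\left(S,11 \right)} \left(-153 + P\right) = - 4 \left(-153 + 138\right) = \left(-4\right) \left(-15\right) = 60$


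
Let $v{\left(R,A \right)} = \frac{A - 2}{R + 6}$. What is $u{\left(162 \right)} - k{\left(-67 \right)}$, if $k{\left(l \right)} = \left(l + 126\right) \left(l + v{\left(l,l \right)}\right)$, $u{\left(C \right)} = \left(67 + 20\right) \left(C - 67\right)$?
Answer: $\frac{741227}{61} \approx 12151.0$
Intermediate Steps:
$v{\left(R,A \right)} = \frac{-2 + A}{6 + R}$
$u{\left(C \right)} = -5829 + 87 C$ ($u{\left(C \right)} = 87 \left(-67 + C\right) = -5829 + 87 C$)
$k{\left(l \right)} = \left(126 + l\right) \left(l + \frac{-2 + l}{6 + l}\right)$ ($k{\left(l \right)} = \left(l + 126\right) \left(l + \frac{-2 + l}{6 + l}\right) = \left(126 + l\right) \left(l + \frac{-2 + l}{6 + l}\right)$)
$u{\left(162 \right)} - k{\left(-67 \right)} = \left(-5829 + 87 \cdot 162\right) - \frac{-252 + \left(-67\right)^{3} + 133 \left(-67\right)^{2} + 880 \left(-67\right)}{6 - 67} = \left(-5829 + 14094\right) - \frac{-252 - 300763 + 133 \cdot 4489 - 58960}{-61} = 8265 - - \frac{-252 - 300763 + 597037 - 58960}{61} = 8265 - \left(- \frac{1}{61}\right) 237062 = 8265 - - \frac{237062}{61} = 8265 + \frac{237062}{61} = \frac{741227}{61}$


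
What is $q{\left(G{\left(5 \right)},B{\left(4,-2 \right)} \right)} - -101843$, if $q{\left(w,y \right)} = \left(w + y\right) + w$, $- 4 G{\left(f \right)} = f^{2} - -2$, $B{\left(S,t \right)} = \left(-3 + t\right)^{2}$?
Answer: $\frac{203709}{2} \approx 1.0185 \cdot 10^{5}$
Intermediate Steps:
$G{\left(f \right)} = - \frac{1}{2} - \frac{f^{2}}{4}$ ($G{\left(f \right)} = - \frac{f^{2} - -2}{4} = - \frac{f^{2} + 2}{4} = - \frac{2 + f^{2}}{4} = - \frac{1}{2} - \frac{f^{2}}{4}$)
$q{\left(w,y \right)} = y + 2 w$
$q{\left(G{\left(5 \right)},B{\left(4,-2 \right)} \right)} - -101843 = \left(\left(-3 - 2\right)^{2} + 2 \left(- \frac{1}{2} - \frac{5^{2}}{4}\right)\right) - -101843 = \left(\left(-5\right)^{2} + 2 \left(- \frac{1}{2} - \frac{25}{4}\right)\right) + 101843 = \left(25 + 2 \left(- \frac{1}{2} - \frac{25}{4}\right)\right) + 101843 = \left(25 + 2 \left(- \frac{27}{4}\right)\right) + 101843 = \left(25 - \frac{27}{2}\right) + 101843 = \frac{23}{2} + 101843 = \frac{203709}{2}$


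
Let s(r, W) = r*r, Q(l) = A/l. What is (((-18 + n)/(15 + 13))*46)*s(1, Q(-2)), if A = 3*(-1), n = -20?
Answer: -437/7 ≈ -62.429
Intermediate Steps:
A = -3
Q(l) = -3/l
s(r, W) = r²
(((-18 + n)/(15 + 13))*46)*s(1, Q(-2)) = (((-18 - 20)/(15 + 13))*46)*1² = (-38/28*46)*1 = (-38*1/28*46)*1 = -19/14*46*1 = -437/7*1 = -437/7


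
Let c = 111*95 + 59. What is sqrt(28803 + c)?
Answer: sqrt(39407) ≈ 198.51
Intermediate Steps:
c = 10604 (c = 10545 + 59 = 10604)
sqrt(28803 + c) = sqrt(28803 + 10604) = sqrt(39407)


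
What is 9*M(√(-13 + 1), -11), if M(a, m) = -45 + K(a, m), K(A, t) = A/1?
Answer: -405 + 18*I*√3 ≈ -405.0 + 31.177*I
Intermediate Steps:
K(A, t) = A (K(A, t) = A*1 = A)
M(a, m) = -45 + a
9*M(√(-13 + 1), -11) = 9*(-45 + √(-13 + 1)) = 9*(-45 + √(-12)) = 9*(-45 + 2*I*√3) = -405 + 18*I*√3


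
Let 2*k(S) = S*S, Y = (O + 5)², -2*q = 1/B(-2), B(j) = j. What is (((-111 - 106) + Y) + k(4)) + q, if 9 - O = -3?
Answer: 321/4 ≈ 80.250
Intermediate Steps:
O = 12 (O = 9 - 1*(-3) = 9 + 3 = 12)
q = ¼ (q = -½/(-2) = -½*(-½) = ¼ ≈ 0.25000)
Y = 289 (Y = (12 + 5)² = 17² = 289)
k(S) = S²/2 (k(S) = (S*S)/2 = S²/2)
(((-111 - 106) + Y) + k(4)) + q = (((-111 - 106) + 289) + (½)*4²) + ¼ = ((-217 + 289) + (½)*16) + ¼ = (72 + 8) + ¼ = 80 + ¼ = 321/4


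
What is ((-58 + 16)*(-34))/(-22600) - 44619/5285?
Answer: -50796819/5972050 ≈ -8.5058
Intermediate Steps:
((-58 + 16)*(-34))/(-22600) - 44619/5285 = -42*(-34)*(-1/22600) - 44619*1/5285 = 1428*(-1/22600) - 44619/5285 = -357/5650 - 44619/5285 = -50796819/5972050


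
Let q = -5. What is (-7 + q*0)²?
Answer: 49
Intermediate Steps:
(-7 + q*0)² = (-7 - 5*0)² = (-7 + 0)² = (-7)² = 49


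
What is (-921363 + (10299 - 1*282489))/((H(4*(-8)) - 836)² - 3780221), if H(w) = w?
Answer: 1193553/3026797 ≈ 0.39433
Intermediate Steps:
(-921363 + (10299 - 1*282489))/((H(4*(-8)) - 836)² - 3780221) = (-921363 + (10299 - 1*282489))/((4*(-8) - 836)² - 3780221) = (-921363 + (10299 - 282489))/((-32 - 836)² - 3780221) = (-921363 - 272190)/((-868)² - 3780221) = -1193553/(753424 - 3780221) = -1193553/(-3026797) = -1193553*(-1/3026797) = 1193553/3026797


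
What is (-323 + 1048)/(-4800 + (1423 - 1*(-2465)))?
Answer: -725/912 ≈ -0.79496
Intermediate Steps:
(-323 + 1048)/(-4800 + (1423 - 1*(-2465))) = 725/(-4800 + (1423 + 2465)) = 725/(-4800 + 3888) = 725/(-912) = 725*(-1/912) = -725/912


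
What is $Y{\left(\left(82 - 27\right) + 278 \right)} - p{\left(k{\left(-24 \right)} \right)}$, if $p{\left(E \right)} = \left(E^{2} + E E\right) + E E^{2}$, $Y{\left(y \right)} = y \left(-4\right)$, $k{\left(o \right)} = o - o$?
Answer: $-1332$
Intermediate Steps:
$k{\left(o \right)} = 0$
$Y{\left(y \right)} = - 4 y$
$p{\left(E \right)} = E^{3} + 2 E^{2}$ ($p{\left(E \right)} = \left(E^{2} + E^{2}\right) + E^{3} = 2 E^{2} + E^{3} = E^{3} + 2 E^{2}$)
$Y{\left(\left(82 - 27\right) + 278 \right)} - p{\left(k{\left(-24 \right)} \right)} = - 4 \left(\left(82 - 27\right) + 278\right) - 0^{2} \left(2 + 0\right) = - 4 \left(55 + 278\right) - 0 \cdot 2 = \left(-4\right) 333 - 0 = -1332 + 0 = -1332$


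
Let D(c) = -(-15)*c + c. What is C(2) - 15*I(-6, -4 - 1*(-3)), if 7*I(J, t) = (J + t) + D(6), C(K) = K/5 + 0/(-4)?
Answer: -6661/35 ≈ -190.31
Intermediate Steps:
D(c) = 16*c (D(c) = 15*c + c = 16*c)
C(K) = K/5 (C(K) = K*(1/5) + 0*(-1/4) = K/5 + 0 = K/5)
I(J, t) = 96/7 + J/7 + t/7 (I(J, t) = ((J + t) + 16*6)/7 = ((J + t) + 96)/7 = (96 + J + t)/7 = 96/7 + J/7 + t/7)
C(2) - 15*I(-6, -4 - 1*(-3)) = (1/5)*2 - 15*(96/7 + (1/7)*(-6) + (-4 - 1*(-3))/7) = 2/5 - 15*(96/7 - 6/7 + (-4 + 3)/7) = 2/5 - 15*(96/7 - 6/7 + (1/7)*(-1)) = 2/5 - 15*(96/7 - 6/7 - 1/7) = 2/5 - 15*89/7 = 2/5 - 1335/7 = -6661/35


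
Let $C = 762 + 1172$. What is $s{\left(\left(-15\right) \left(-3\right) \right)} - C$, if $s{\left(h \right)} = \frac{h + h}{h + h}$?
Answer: $-1933$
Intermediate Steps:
$s{\left(h \right)} = 1$ ($s{\left(h \right)} = \frac{2 h}{2 h} = 2 h \frac{1}{2 h} = 1$)
$C = 1934$
$s{\left(\left(-15\right) \left(-3\right) \right)} - C = 1 - 1934 = -1933$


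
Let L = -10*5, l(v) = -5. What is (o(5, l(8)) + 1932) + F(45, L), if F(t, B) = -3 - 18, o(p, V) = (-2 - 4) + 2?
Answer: 1907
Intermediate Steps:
L = -50
o(p, V) = -4 (o(p, V) = -6 + 2 = -4)
F(t, B) = -21
(o(5, l(8)) + 1932) + F(45, L) = (-4 + 1932) - 21 = 1928 - 21 = 1907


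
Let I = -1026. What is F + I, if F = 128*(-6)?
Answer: -1794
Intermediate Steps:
F = -768
F + I = -768 - 1026 = -1794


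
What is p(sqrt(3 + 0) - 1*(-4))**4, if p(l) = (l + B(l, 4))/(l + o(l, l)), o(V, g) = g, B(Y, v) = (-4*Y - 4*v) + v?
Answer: 77095233/456976 - 2088261*sqrt(3)/28561 ≈ 42.067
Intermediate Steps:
B(Y, v) = -4*Y - 3*v
p(l) = (-12 - 3*l)/(2*l) (p(l) = (l + (-4*l - 3*4))/(l + l) = (l + (-4*l - 12))/((2*l)) = (l + (-12 - 4*l))*(1/(2*l)) = (-12 - 3*l)*(1/(2*l)) = (-12 - 3*l)/(2*l))
p(sqrt(3 + 0) - 1*(-4))**4 = (-3/2 - 6/(sqrt(3 + 0) - 1*(-4)))**4 = (-3/2 - 6/(sqrt(3) + 4))**4 = (-3/2 - 6/(4 + sqrt(3)))**4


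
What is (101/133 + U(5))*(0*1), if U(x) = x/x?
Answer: 0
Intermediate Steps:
U(x) = 1
(101/133 + U(5))*(0*1) = (101/133 + 1)*(0*1) = (101*(1/133) + 1)*0 = (101/133 + 1)*0 = (234/133)*0 = 0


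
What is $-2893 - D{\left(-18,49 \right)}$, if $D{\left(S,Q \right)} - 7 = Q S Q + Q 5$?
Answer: $40073$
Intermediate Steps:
$D{\left(S,Q \right)} = 7 + 5 Q + S Q^{2}$ ($D{\left(S,Q \right)} = 7 + \left(Q S Q + Q 5\right) = 7 + \left(S Q^{2} + 5 Q\right) = 7 + \left(5 Q + S Q^{2}\right) = 7 + 5 Q + S Q^{2}$)
$-2893 - D{\left(-18,49 \right)} = -2893 - \left(7 + 5 \cdot 49 - 18 \cdot 49^{2}\right) = -2893 - \left(7 + 245 - 43218\right) = -2893 - -42966 = -2893 + 42966 = 40073$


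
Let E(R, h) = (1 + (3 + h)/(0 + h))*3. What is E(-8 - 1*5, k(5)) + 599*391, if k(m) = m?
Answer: 1171084/5 ≈ 2.3422e+5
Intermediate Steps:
E(R, h) = 3 + 3*(3 + h)/h (E(R, h) = (1 + (3 + h)/h)*3 = 3 + 3*(3 + h)/h)
E(-8 - 1*5, k(5)) + 599*391 = (6 + 9/5) + 599*391 = (6 + 9*(⅕)) + 234209 = (6 + 9/5) + 234209 = 39/5 + 234209 = 1171084/5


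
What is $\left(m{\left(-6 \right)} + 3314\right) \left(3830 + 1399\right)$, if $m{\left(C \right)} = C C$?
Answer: $17517150$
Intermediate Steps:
$m{\left(C \right)} = C^{2}$
$\left(m{\left(-6 \right)} + 3314\right) \left(3830 + 1399\right) = \left(\left(-6\right)^{2} + 3314\right) \left(3830 + 1399\right) = \left(36 + 3314\right) 5229 = 3350 \cdot 5229 = 17517150$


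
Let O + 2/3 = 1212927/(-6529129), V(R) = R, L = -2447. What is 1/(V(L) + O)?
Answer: -19587387/47947033028 ≈ -0.00040852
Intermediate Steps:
O = -16697039/19587387 (O = -2/3 + 1212927/(-6529129) = -2/3 + 1212927*(-1/6529129) = -2/3 - 1212927/6529129 = -16697039/19587387 ≈ -0.85244)
1/(V(L) + O) = 1/(-2447 - 16697039/19587387) = 1/(-47947033028/19587387) = -19587387/47947033028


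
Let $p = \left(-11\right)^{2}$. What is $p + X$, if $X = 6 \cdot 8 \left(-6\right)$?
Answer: $-167$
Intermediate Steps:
$p = 121$
$X = -288$ ($X = 48 \left(-6\right) = -288$)
$p + X = 121 - 288 = -167$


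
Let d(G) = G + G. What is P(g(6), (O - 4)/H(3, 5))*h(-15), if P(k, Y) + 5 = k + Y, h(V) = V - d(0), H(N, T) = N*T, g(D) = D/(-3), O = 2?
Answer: 107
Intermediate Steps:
g(D) = -D/3 (g(D) = D*(-⅓) = -D/3)
d(G) = 2*G
h(V) = V (h(V) = V - 2*0 = V - 1*0 = V + 0 = V)
P(k, Y) = -5 + Y + k (P(k, Y) = -5 + (k + Y) = -5 + (Y + k) = -5 + Y + k)
P(g(6), (O - 4)/H(3, 5))*h(-15) = (-5 + (2 - 4)/((3*5)) - ⅓*6)*(-15) = (-5 - 2/15 - 2)*(-15) = -107/15*(-15) = 107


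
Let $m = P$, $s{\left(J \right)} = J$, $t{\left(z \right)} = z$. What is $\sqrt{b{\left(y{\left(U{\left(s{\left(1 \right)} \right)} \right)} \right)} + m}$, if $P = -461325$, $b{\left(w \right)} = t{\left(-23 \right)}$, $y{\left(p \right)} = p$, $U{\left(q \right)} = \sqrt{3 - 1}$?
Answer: $2 i \sqrt{115337} \approx 679.23 i$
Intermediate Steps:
$U{\left(q \right)} = \sqrt{2}$
$b{\left(w \right)} = -23$
$m = -461325$
$\sqrt{b{\left(y{\left(U{\left(s{\left(1 \right)} \right)} \right)} \right)} + m} = \sqrt{-23 - 461325} = \sqrt{-461348} = 2 i \sqrt{115337}$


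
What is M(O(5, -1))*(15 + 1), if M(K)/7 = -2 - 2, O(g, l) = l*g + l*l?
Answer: -448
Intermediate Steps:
O(g, l) = l² + g*l (O(g, l) = g*l + l² = l² + g*l)
M(K) = -28 (M(K) = 7*(-2 - 2) = 7*(-4) = -28)
M(O(5, -1))*(15 + 1) = -28*(15 + 1) = -28*16 = -448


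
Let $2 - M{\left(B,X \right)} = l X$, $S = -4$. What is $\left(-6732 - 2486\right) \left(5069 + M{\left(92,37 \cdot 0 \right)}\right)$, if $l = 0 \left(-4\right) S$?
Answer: $-46744478$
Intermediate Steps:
$l = 0$ ($l = 0 \left(-4\right) \left(-4\right) = 0 \left(-4\right) = 0$)
$M{\left(B,X \right)} = 2$ ($M{\left(B,X \right)} = 2 - 0 X = 2 - 0 = 2 + 0 = 2$)
$\left(-6732 - 2486\right) \left(5069 + M{\left(92,37 \cdot 0 \right)}\right) = \left(-6732 - 2486\right) \left(5069 + 2\right) = \left(-9218\right) 5071 = -46744478$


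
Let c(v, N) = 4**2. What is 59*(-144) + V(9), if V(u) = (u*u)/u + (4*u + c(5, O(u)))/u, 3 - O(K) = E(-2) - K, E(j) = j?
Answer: -76331/9 ≈ -8481.2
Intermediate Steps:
O(K) = 5 + K (O(K) = 3 - (-2 - K) = 3 + (2 + K) = 5 + K)
c(v, N) = 16
V(u) = u + (16 + 4*u)/u (V(u) = (u*u)/u + (4*u + 16)/u = u**2/u + (16 + 4*u)/u = u + (16 + 4*u)/u)
59*(-144) + V(9) = 59*(-144) + (4 + 9 + 16/9) = -8496 + (4 + 9 + 16*(1/9)) = -8496 + (4 + 9 + 16/9) = -8496 + 133/9 = -76331/9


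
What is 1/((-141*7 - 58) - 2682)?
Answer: -1/3727 ≈ -0.00026831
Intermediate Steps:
1/((-141*7 - 58) - 2682) = 1/((-987 - 58) - 2682) = 1/(-1045 - 2682) = 1/(-3727) = -1/3727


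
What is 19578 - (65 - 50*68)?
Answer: 22913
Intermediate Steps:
19578 - (65 - 50*68) = 19578 - (65 - 3400) = 19578 - 1*(-3335) = 19578 + 3335 = 22913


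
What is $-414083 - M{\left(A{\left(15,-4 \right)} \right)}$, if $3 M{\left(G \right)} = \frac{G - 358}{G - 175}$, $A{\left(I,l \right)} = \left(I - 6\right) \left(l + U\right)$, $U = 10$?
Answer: $- \frac{150312433}{363} \approx -4.1408 \cdot 10^{5}$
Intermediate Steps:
$A{\left(I,l \right)} = \left(-6 + I\right) \left(10 + l\right)$ ($A{\left(I,l \right)} = \left(I - 6\right) \left(l + 10\right) = \left(-6 + I\right) \left(10 + l\right)$)
$M{\left(G \right)} = \frac{-358 + G}{3 \left(-175 + G\right)}$ ($M{\left(G \right)} = \frac{\left(G - 358\right) \frac{1}{G - 175}}{3} = \frac{\left(-358 + G\right) \frac{1}{-175 + G}}{3} = \frac{\frac{1}{-175 + G} \left(-358 + G\right)}{3} = \frac{-358 + G}{3 \left(-175 + G\right)}$)
$-414083 - M{\left(A{\left(15,-4 \right)} \right)} = -414083 - \frac{-358 + \left(-60 - -24 + 10 \cdot 15 + 15 \left(-4\right)\right)}{3 \left(-175 + \left(-60 - -24 + 10 \cdot 15 + 15 \left(-4\right)\right)\right)} = -414083 - \frac{-358 + \left(-60 + 24 + 150 - 60\right)}{3 \left(-175 + \left(-60 + 24 + 150 - 60\right)\right)} = -414083 - \frac{-358 + 54}{3 \left(-175 + 54\right)} = -414083 - \frac{1}{3} \frac{1}{-121} \left(-304\right) = -414083 - \frac{1}{3} \left(- \frac{1}{121}\right) \left(-304\right) = -414083 - \frac{304}{363} = - \frac{150312433}{363}$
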